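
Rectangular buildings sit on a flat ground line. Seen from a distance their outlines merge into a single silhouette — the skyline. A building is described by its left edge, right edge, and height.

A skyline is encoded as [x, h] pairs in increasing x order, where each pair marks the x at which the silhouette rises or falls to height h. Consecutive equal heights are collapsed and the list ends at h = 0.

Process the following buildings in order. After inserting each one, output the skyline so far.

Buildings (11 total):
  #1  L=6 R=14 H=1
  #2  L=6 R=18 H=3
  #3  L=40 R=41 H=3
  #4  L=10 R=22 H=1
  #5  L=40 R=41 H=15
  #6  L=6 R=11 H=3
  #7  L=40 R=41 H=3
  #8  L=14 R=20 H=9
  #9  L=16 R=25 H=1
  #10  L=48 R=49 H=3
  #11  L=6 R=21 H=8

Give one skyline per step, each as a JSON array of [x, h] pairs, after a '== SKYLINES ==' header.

== SKYLINES ==
[[6,1],[14,0]]
[[6,3],[18,0]]
[[6,3],[18,0],[40,3],[41,0]]
[[6,3],[18,1],[22,0],[40,3],[41,0]]
[[6,3],[18,1],[22,0],[40,15],[41,0]]
[[6,3],[18,1],[22,0],[40,15],[41,0]]
[[6,3],[18,1],[22,0],[40,15],[41,0]]
[[6,3],[14,9],[20,1],[22,0],[40,15],[41,0]]
[[6,3],[14,9],[20,1],[25,0],[40,15],[41,0]]
[[6,3],[14,9],[20,1],[25,0],[40,15],[41,0],[48,3],[49,0]]
[[6,8],[14,9],[20,8],[21,1],[25,0],[40,15],[41,0],[48,3],[49,0]]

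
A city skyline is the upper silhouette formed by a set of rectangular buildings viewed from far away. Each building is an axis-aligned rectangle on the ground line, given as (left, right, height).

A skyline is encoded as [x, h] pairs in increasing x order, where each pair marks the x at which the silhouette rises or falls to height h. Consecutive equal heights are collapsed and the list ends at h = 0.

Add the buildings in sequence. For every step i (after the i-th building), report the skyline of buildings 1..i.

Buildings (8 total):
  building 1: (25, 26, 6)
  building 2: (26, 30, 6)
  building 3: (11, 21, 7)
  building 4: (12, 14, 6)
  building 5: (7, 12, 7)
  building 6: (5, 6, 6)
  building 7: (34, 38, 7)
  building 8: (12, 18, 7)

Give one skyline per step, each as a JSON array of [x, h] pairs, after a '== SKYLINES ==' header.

== SKYLINES ==
[[25,6],[26,0]]
[[25,6],[30,0]]
[[11,7],[21,0],[25,6],[30,0]]
[[11,7],[21,0],[25,6],[30,0]]
[[7,7],[21,0],[25,6],[30,0]]
[[5,6],[6,0],[7,7],[21,0],[25,6],[30,0]]
[[5,6],[6,0],[7,7],[21,0],[25,6],[30,0],[34,7],[38,0]]
[[5,6],[6,0],[7,7],[21,0],[25,6],[30,0],[34,7],[38,0]]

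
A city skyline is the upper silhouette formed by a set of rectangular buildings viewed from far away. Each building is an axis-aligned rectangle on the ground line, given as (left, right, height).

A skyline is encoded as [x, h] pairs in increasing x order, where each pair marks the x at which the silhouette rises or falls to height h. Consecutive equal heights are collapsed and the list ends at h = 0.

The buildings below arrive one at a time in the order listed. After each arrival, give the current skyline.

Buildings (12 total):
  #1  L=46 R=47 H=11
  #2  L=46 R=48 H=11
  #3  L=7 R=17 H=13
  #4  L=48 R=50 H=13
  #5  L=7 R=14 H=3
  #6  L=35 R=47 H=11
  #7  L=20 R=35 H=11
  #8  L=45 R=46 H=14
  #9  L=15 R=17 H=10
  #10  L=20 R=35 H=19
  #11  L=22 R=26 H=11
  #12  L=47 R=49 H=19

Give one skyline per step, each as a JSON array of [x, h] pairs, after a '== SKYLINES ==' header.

== SKYLINES ==
[[46,11],[47,0]]
[[46,11],[48,0]]
[[7,13],[17,0],[46,11],[48,0]]
[[7,13],[17,0],[46,11],[48,13],[50,0]]
[[7,13],[17,0],[46,11],[48,13],[50,0]]
[[7,13],[17,0],[35,11],[48,13],[50,0]]
[[7,13],[17,0],[20,11],[48,13],[50,0]]
[[7,13],[17,0],[20,11],[45,14],[46,11],[48,13],[50,0]]
[[7,13],[17,0],[20,11],[45,14],[46,11],[48,13],[50,0]]
[[7,13],[17,0],[20,19],[35,11],[45,14],[46,11],[48,13],[50,0]]
[[7,13],[17,0],[20,19],[35,11],[45,14],[46,11],[48,13],[50,0]]
[[7,13],[17,0],[20,19],[35,11],[45,14],[46,11],[47,19],[49,13],[50,0]]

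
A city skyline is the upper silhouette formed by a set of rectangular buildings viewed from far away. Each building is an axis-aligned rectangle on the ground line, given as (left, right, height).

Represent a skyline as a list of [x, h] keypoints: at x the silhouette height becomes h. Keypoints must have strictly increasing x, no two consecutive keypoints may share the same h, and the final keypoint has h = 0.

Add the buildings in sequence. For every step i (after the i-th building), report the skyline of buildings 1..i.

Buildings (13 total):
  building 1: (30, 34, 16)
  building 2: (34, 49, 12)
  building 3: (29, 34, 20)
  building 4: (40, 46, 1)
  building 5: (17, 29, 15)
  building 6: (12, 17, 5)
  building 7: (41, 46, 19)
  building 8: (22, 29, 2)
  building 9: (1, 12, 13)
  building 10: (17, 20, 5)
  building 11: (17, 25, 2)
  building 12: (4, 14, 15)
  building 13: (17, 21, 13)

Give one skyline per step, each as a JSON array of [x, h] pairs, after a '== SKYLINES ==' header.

== SKYLINES ==
[[30,16],[34,0]]
[[30,16],[34,12],[49,0]]
[[29,20],[34,12],[49,0]]
[[29,20],[34,12],[49,0]]
[[17,15],[29,20],[34,12],[49,0]]
[[12,5],[17,15],[29,20],[34,12],[49,0]]
[[12,5],[17,15],[29,20],[34,12],[41,19],[46,12],[49,0]]
[[12,5],[17,15],[29,20],[34,12],[41,19],[46,12],[49,0]]
[[1,13],[12,5],[17,15],[29,20],[34,12],[41,19],[46,12],[49,0]]
[[1,13],[12,5],[17,15],[29,20],[34,12],[41,19],[46,12],[49,0]]
[[1,13],[12,5],[17,15],[29,20],[34,12],[41,19],[46,12],[49,0]]
[[1,13],[4,15],[14,5],[17,15],[29,20],[34,12],[41,19],[46,12],[49,0]]
[[1,13],[4,15],[14,5],[17,15],[29,20],[34,12],[41,19],[46,12],[49,0]]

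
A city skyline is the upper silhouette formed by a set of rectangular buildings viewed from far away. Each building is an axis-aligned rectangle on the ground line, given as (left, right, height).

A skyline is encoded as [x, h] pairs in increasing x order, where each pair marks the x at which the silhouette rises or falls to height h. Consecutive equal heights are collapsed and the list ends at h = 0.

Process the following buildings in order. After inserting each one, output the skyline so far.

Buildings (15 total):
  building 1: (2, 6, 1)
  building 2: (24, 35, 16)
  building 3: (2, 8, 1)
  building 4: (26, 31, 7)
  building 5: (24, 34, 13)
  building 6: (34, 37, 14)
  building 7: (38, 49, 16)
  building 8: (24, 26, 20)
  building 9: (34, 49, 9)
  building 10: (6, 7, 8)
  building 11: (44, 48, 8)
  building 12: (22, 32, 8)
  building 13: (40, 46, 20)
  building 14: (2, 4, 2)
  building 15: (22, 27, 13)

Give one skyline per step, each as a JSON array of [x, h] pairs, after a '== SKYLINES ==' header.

== SKYLINES ==
[[2,1],[6,0]]
[[2,1],[6,0],[24,16],[35,0]]
[[2,1],[8,0],[24,16],[35,0]]
[[2,1],[8,0],[24,16],[35,0]]
[[2,1],[8,0],[24,16],[35,0]]
[[2,1],[8,0],[24,16],[35,14],[37,0]]
[[2,1],[8,0],[24,16],[35,14],[37,0],[38,16],[49,0]]
[[2,1],[8,0],[24,20],[26,16],[35,14],[37,0],[38,16],[49,0]]
[[2,1],[8,0],[24,20],[26,16],[35,14],[37,9],[38,16],[49,0]]
[[2,1],[6,8],[7,1],[8,0],[24,20],[26,16],[35,14],[37,9],[38,16],[49,0]]
[[2,1],[6,8],[7,1],[8,0],[24,20],[26,16],[35,14],[37,9],[38,16],[49,0]]
[[2,1],[6,8],[7,1],[8,0],[22,8],[24,20],[26,16],[35,14],[37,9],[38,16],[49,0]]
[[2,1],[6,8],[7,1],[8,0],[22,8],[24,20],[26,16],[35,14],[37,9],[38,16],[40,20],[46,16],[49,0]]
[[2,2],[4,1],[6,8],[7,1],[8,0],[22,8],[24,20],[26,16],[35,14],[37,9],[38,16],[40,20],[46,16],[49,0]]
[[2,2],[4,1],[6,8],[7,1],[8,0],[22,13],[24,20],[26,16],[35,14],[37,9],[38,16],[40,20],[46,16],[49,0]]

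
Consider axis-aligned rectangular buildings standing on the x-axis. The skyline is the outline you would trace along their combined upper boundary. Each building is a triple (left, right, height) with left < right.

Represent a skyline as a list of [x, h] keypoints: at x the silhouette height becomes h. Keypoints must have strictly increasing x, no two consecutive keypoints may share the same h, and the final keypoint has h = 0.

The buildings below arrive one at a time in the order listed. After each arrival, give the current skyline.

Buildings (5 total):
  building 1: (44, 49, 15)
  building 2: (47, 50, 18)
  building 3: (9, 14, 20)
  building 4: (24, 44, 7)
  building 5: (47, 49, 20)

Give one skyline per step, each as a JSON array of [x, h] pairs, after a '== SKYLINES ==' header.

== SKYLINES ==
[[44,15],[49,0]]
[[44,15],[47,18],[50,0]]
[[9,20],[14,0],[44,15],[47,18],[50,0]]
[[9,20],[14,0],[24,7],[44,15],[47,18],[50,0]]
[[9,20],[14,0],[24,7],[44,15],[47,20],[49,18],[50,0]]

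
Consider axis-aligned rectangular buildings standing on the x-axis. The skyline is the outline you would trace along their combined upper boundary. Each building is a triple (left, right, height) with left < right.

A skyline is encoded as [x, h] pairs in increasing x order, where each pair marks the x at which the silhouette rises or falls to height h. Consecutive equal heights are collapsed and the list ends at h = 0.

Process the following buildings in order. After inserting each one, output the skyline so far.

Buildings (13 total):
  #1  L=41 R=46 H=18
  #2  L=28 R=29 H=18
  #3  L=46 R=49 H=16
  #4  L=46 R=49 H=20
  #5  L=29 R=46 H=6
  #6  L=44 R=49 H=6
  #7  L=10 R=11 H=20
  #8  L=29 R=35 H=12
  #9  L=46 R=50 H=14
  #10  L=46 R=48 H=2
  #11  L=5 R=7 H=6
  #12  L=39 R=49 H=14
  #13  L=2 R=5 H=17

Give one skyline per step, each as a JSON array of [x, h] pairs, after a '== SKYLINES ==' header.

== SKYLINES ==
[[41,18],[46,0]]
[[28,18],[29,0],[41,18],[46,0]]
[[28,18],[29,0],[41,18],[46,16],[49,0]]
[[28,18],[29,0],[41,18],[46,20],[49,0]]
[[28,18],[29,6],[41,18],[46,20],[49,0]]
[[28,18],[29,6],[41,18],[46,20],[49,0]]
[[10,20],[11,0],[28,18],[29,6],[41,18],[46,20],[49,0]]
[[10,20],[11,0],[28,18],[29,12],[35,6],[41,18],[46,20],[49,0]]
[[10,20],[11,0],[28,18],[29,12],[35,6],[41,18],[46,20],[49,14],[50,0]]
[[10,20],[11,0],[28,18],[29,12],[35,6],[41,18],[46,20],[49,14],[50,0]]
[[5,6],[7,0],[10,20],[11,0],[28,18],[29,12],[35,6],[41,18],[46,20],[49,14],[50,0]]
[[5,6],[7,0],[10,20],[11,0],[28,18],[29,12],[35,6],[39,14],[41,18],[46,20],[49,14],[50,0]]
[[2,17],[5,6],[7,0],[10,20],[11,0],[28,18],[29,12],[35,6],[39,14],[41,18],[46,20],[49,14],[50,0]]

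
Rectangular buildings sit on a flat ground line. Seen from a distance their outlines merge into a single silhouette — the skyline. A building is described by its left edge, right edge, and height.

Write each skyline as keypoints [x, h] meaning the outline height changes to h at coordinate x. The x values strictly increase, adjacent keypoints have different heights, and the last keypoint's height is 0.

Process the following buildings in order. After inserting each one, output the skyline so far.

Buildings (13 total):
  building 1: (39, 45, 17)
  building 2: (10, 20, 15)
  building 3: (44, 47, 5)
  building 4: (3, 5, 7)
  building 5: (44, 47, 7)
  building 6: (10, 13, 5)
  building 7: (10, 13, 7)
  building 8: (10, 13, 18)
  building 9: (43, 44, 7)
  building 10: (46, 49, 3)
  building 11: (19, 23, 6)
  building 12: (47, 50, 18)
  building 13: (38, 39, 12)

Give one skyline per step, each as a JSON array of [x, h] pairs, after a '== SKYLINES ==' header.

== SKYLINES ==
[[39,17],[45,0]]
[[10,15],[20,0],[39,17],[45,0]]
[[10,15],[20,0],[39,17],[45,5],[47,0]]
[[3,7],[5,0],[10,15],[20,0],[39,17],[45,5],[47,0]]
[[3,7],[5,0],[10,15],[20,0],[39,17],[45,7],[47,0]]
[[3,7],[5,0],[10,15],[20,0],[39,17],[45,7],[47,0]]
[[3,7],[5,0],[10,15],[20,0],[39,17],[45,7],[47,0]]
[[3,7],[5,0],[10,18],[13,15],[20,0],[39,17],[45,7],[47,0]]
[[3,7],[5,0],[10,18],[13,15],[20,0],[39,17],[45,7],[47,0]]
[[3,7],[5,0],[10,18],[13,15],[20,0],[39,17],[45,7],[47,3],[49,0]]
[[3,7],[5,0],[10,18],[13,15],[20,6],[23,0],[39,17],[45,7],[47,3],[49,0]]
[[3,7],[5,0],[10,18],[13,15],[20,6],[23,0],[39,17],[45,7],[47,18],[50,0]]
[[3,7],[5,0],[10,18],[13,15],[20,6],[23,0],[38,12],[39,17],[45,7],[47,18],[50,0]]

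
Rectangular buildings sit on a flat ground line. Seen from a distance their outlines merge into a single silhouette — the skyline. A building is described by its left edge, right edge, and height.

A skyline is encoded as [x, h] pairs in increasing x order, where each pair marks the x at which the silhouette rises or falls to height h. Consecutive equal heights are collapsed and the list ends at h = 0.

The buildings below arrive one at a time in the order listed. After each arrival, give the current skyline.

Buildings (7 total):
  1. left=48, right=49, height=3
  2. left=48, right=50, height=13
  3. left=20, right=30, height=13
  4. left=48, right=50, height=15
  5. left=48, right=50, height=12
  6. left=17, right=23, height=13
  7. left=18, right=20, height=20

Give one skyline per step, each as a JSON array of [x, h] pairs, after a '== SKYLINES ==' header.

== SKYLINES ==
[[48,3],[49,0]]
[[48,13],[50,0]]
[[20,13],[30,0],[48,13],[50,0]]
[[20,13],[30,0],[48,15],[50,0]]
[[20,13],[30,0],[48,15],[50,0]]
[[17,13],[30,0],[48,15],[50,0]]
[[17,13],[18,20],[20,13],[30,0],[48,15],[50,0]]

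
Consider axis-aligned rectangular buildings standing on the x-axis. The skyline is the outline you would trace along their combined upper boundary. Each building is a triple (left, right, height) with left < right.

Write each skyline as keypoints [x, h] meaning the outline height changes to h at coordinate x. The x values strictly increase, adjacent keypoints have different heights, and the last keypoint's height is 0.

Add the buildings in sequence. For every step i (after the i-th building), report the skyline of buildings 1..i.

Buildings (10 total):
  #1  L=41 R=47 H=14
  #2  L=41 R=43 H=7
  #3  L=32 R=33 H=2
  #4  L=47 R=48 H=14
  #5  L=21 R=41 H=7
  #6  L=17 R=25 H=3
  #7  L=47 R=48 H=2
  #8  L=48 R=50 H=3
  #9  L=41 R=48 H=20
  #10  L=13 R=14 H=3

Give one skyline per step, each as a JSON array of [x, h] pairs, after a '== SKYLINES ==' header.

== SKYLINES ==
[[41,14],[47,0]]
[[41,14],[47,0]]
[[32,2],[33,0],[41,14],[47,0]]
[[32,2],[33,0],[41,14],[48,0]]
[[21,7],[41,14],[48,0]]
[[17,3],[21,7],[41,14],[48,0]]
[[17,3],[21,7],[41,14],[48,0]]
[[17,3],[21,7],[41,14],[48,3],[50,0]]
[[17,3],[21,7],[41,20],[48,3],[50,0]]
[[13,3],[14,0],[17,3],[21,7],[41,20],[48,3],[50,0]]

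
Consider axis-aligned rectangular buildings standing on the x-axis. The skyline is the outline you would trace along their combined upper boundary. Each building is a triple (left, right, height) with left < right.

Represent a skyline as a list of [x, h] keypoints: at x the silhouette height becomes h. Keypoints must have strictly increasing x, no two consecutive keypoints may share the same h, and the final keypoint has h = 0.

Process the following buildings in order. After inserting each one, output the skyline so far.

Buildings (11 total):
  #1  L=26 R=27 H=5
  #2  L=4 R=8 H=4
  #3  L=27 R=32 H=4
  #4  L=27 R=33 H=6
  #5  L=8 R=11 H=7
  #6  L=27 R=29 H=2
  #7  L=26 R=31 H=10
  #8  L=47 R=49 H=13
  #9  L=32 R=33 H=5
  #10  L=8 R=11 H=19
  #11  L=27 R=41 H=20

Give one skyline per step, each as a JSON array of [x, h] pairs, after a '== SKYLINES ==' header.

== SKYLINES ==
[[26,5],[27,0]]
[[4,4],[8,0],[26,5],[27,0]]
[[4,4],[8,0],[26,5],[27,4],[32,0]]
[[4,4],[8,0],[26,5],[27,6],[33,0]]
[[4,4],[8,7],[11,0],[26,5],[27,6],[33,0]]
[[4,4],[8,7],[11,0],[26,5],[27,6],[33,0]]
[[4,4],[8,7],[11,0],[26,10],[31,6],[33,0]]
[[4,4],[8,7],[11,0],[26,10],[31,6],[33,0],[47,13],[49,0]]
[[4,4],[8,7],[11,0],[26,10],[31,6],[33,0],[47,13],[49,0]]
[[4,4],[8,19],[11,0],[26,10],[31,6],[33,0],[47,13],[49,0]]
[[4,4],[8,19],[11,0],[26,10],[27,20],[41,0],[47,13],[49,0]]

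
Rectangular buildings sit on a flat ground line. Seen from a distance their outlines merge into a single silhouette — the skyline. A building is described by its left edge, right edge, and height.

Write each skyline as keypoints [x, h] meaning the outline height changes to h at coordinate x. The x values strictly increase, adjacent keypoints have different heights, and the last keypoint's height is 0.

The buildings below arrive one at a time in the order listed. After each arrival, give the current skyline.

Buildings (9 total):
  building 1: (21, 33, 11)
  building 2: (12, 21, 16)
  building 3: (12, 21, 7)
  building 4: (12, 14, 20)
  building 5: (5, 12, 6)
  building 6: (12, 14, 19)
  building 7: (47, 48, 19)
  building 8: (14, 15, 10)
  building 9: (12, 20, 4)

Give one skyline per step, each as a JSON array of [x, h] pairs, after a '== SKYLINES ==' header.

== SKYLINES ==
[[21,11],[33,0]]
[[12,16],[21,11],[33,0]]
[[12,16],[21,11],[33,0]]
[[12,20],[14,16],[21,11],[33,0]]
[[5,6],[12,20],[14,16],[21,11],[33,0]]
[[5,6],[12,20],[14,16],[21,11],[33,0]]
[[5,6],[12,20],[14,16],[21,11],[33,0],[47,19],[48,0]]
[[5,6],[12,20],[14,16],[21,11],[33,0],[47,19],[48,0]]
[[5,6],[12,20],[14,16],[21,11],[33,0],[47,19],[48,0]]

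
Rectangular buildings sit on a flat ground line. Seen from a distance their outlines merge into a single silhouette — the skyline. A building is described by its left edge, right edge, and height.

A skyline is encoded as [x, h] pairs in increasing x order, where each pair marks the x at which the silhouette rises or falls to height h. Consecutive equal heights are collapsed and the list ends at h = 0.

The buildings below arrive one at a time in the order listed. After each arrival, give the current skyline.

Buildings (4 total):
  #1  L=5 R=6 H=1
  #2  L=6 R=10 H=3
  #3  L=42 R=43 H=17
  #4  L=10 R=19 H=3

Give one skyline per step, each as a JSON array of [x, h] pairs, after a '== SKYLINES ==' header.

== SKYLINES ==
[[5,1],[6,0]]
[[5,1],[6,3],[10,0]]
[[5,1],[6,3],[10,0],[42,17],[43,0]]
[[5,1],[6,3],[19,0],[42,17],[43,0]]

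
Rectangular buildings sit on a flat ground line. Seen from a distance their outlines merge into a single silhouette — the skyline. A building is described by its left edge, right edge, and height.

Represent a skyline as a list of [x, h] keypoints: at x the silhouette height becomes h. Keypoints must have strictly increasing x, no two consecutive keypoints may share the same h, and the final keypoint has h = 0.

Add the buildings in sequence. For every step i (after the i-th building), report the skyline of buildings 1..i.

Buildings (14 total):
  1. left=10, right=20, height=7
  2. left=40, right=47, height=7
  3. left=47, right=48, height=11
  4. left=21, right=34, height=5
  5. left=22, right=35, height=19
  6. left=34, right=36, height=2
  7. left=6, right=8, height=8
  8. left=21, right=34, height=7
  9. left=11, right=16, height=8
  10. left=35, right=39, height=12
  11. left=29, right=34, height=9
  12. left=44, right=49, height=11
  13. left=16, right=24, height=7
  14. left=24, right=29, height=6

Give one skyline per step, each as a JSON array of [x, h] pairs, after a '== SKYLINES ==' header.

== SKYLINES ==
[[10,7],[20,0]]
[[10,7],[20,0],[40,7],[47,0]]
[[10,7],[20,0],[40,7],[47,11],[48,0]]
[[10,7],[20,0],[21,5],[34,0],[40,7],[47,11],[48,0]]
[[10,7],[20,0],[21,5],[22,19],[35,0],[40,7],[47,11],[48,0]]
[[10,7],[20,0],[21,5],[22,19],[35,2],[36,0],[40,7],[47,11],[48,0]]
[[6,8],[8,0],[10,7],[20,0],[21,5],[22,19],[35,2],[36,0],[40,7],[47,11],[48,0]]
[[6,8],[8,0],[10,7],[20,0],[21,7],[22,19],[35,2],[36,0],[40,7],[47,11],[48,0]]
[[6,8],[8,0],[10,7],[11,8],[16,7],[20,0],[21,7],[22,19],[35,2],[36,0],[40,7],[47,11],[48,0]]
[[6,8],[8,0],[10,7],[11,8],[16,7],[20,0],[21,7],[22,19],[35,12],[39,0],[40,7],[47,11],[48,0]]
[[6,8],[8,0],[10,7],[11,8],[16,7],[20,0],[21,7],[22,19],[35,12],[39,0],[40,7],[47,11],[48,0]]
[[6,8],[8,0],[10,7],[11,8],[16,7],[20,0],[21,7],[22,19],[35,12],[39,0],[40,7],[44,11],[49,0]]
[[6,8],[8,0],[10,7],[11,8],[16,7],[22,19],[35,12],[39,0],[40,7],[44,11],[49,0]]
[[6,8],[8,0],[10,7],[11,8],[16,7],[22,19],[35,12],[39,0],[40,7],[44,11],[49,0]]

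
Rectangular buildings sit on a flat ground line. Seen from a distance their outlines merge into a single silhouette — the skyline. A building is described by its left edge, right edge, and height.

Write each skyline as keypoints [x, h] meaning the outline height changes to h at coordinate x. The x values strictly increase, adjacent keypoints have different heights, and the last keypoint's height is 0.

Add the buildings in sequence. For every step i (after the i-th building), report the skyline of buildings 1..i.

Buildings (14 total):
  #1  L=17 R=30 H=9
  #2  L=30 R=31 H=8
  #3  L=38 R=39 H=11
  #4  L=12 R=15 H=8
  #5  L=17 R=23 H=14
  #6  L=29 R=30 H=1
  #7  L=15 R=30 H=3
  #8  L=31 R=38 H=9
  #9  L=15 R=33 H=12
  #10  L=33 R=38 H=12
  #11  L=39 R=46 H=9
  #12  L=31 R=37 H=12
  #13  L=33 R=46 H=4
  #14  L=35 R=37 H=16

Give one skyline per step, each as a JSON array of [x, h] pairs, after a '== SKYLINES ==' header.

== SKYLINES ==
[[17,9],[30,0]]
[[17,9],[30,8],[31,0]]
[[17,9],[30,8],[31,0],[38,11],[39,0]]
[[12,8],[15,0],[17,9],[30,8],[31,0],[38,11],[39,0]]
[[12,8],[15,0],[17,14],[23,9],[30,8],[31,0],[38,11],[39,0]]
[[12,8],[15,0],[17,14],[23,9],[30,8],[31,0],[38,11],[39,0]]
[[12,8],[15,3],[17,14],[23,9],[30,8],[31,0],[38,11],[39,0]]
[[12,8],[15,3],[17,14],[23,9],[30,8],[31,9],[38,11],[39,0]]
[[12,8],[15,12],[17,14],[23,12],[33,9],[38,11],[39,0]]
[[12,8],[15,12],[17,14],[23,12],[38,11],[39,0]]
[[12,8],[15,12],[17,14],[23,12],[38,11],[39,9],[46,0]]
[[12,8],[15,12],[17,14],[23,12],[38,11],[39,9],[46,0]]
[[12,8],[15,12],[17,14],[23,12],[38,11],[39,9],[46,0]]
[[12,8],[15,12],[17,14],[23,12],[35,16],[37,12],[38,11],[39,9],[46,0]]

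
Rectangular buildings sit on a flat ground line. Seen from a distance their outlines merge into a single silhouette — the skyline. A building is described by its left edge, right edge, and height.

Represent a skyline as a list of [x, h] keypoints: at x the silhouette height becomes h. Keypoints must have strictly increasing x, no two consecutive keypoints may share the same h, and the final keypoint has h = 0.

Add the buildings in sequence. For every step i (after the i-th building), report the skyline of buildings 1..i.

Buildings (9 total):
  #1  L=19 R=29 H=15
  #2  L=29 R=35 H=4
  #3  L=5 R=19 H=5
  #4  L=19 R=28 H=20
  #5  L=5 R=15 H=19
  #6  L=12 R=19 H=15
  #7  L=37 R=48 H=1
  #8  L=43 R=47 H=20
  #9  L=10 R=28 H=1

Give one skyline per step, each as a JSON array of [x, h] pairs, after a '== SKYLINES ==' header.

== SKYLINES ==
[[19,15],[29,0]]
[[19,15],[29,4],[35,0]]
[[5,5],[19,15],[29,4],[35,0]]
[[5,5],[19,20],[28,15],[29,4],[35,0]]
[[5,19],[15,5],[19,20],[28,15],[29,4],[35,0]]
[[5,19],[15,15],[19,20],[28,15],[29,4],[35,0]]
[[5,19],[15,15],[19,20],[28,15],[29,4],[35,0],[37,1],[48,0]]
[[5,19],[15,15],[19,20],[28,15],[29,4],[35,0],[37,1],[43,20],[47,1],[48,0]]
[[5,19],[15,15],[19,20],[28,15],[29,4],[35,0],[37,1],[43,20],[47,1],[48,0]]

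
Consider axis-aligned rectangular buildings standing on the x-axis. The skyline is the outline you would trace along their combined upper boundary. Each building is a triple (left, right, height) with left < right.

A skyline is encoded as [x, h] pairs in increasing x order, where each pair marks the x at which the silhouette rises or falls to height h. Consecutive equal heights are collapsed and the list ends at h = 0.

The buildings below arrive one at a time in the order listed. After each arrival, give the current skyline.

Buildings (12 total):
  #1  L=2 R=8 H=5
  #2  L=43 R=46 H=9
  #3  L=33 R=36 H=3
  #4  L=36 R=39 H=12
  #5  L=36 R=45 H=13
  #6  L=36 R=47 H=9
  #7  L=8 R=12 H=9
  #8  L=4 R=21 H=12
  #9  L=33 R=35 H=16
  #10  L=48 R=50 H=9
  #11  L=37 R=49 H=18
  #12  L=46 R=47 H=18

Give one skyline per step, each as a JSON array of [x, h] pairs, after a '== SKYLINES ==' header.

== SKYLINES ==
[[2,5],[8,0]]
[[2,5],[8,0],[43,9],[46,0]]
[[2,5],[8,0],[33,3],[36,0],[43,9],[46,0]]
[[2,5],[8,0],[33,3],[36,12],[39,0],[43,9],[46,0]]
[[2,5],[8,0],[33,3],[36,13],[45,9],[46,0]]
[[2,5],[8,0],[33,3],[36,13],[45,9],[47,0]]
[[2,5],[8,9],[12,0],[33,3],[36,13],[45,9],[47,0]]
[[2,5],[4,12],[21,0],[33,3],[36,13],[45,9],[47,0]]
[[2,5],[4,12],[21,0],[33,16],[35,3],[36,13],[45,9],[47,0]]
[[2,5],[4,12],[21,0],[33,16],[35,3],[36,13],[45,9],[47,0],[48,9],[50,0]]
[[2,5],[4,12],[21,0],[33,16],[35,3],[36,13],[37,18],[49,9],[50,0]]
[[2,5],[4,12],[21,0],[33,16],[35,3],[36,13],[37,18],[49,9],[50,0]]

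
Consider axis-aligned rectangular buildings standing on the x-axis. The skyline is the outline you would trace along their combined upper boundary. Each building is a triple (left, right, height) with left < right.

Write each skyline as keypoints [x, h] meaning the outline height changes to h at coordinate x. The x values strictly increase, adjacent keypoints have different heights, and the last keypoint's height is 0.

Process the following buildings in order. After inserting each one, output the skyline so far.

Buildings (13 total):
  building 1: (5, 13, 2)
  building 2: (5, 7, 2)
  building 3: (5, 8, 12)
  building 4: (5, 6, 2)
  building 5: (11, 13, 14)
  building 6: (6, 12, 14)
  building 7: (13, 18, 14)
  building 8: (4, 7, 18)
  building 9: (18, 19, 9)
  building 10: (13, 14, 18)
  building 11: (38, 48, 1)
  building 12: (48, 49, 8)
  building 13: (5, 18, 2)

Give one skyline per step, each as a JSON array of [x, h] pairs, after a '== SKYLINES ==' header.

== SKYLINES ==
[[5,2],[13,0]]
[[5,2],[13,0]]
[[5,12],[8,2],[13,0]]
[[5,12],[8,2],[13,0]]
[[5,12],[8,2],[11,14],[13,0]]
[[5,12],[6,14],[13,0]]
[[5,12],[6,14],[18,0]]
[[4,18],[7,14],[18,0]]
[[4,18],[7,14],[18,9],[19,0]]
[[4,18],[7,14],[13,18],[14,14],[18,9],[19,0]]
[[4,18],[7,14],[13,18],[14,14],[18,9],[19,0],[38,1],[48,0]]
[[4,18],[7,14],[13,18],[14,14],[18,9],[19,0],[38,1],[48,8],[49,0]]
[[4,18],[7,14],[13,18],[14,14],[18,9],[19,0],[38,1],[48,8],[49,0]]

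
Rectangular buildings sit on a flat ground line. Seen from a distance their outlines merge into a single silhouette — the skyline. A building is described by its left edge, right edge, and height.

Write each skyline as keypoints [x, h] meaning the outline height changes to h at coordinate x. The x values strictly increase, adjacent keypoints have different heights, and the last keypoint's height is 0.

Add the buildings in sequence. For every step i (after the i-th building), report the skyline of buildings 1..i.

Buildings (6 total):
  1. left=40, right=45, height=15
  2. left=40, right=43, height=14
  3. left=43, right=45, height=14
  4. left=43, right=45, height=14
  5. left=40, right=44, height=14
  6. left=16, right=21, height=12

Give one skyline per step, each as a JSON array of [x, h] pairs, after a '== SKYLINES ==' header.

== SKYLINES ==
[[40,15],[45,0]]
[[40,15],[45,0]]
[[40,15],[45,0]]
[[40,15],[45,0]]
[[40,15],[45,0]]
[[16,12],[21,0],[40,15],[45,0]]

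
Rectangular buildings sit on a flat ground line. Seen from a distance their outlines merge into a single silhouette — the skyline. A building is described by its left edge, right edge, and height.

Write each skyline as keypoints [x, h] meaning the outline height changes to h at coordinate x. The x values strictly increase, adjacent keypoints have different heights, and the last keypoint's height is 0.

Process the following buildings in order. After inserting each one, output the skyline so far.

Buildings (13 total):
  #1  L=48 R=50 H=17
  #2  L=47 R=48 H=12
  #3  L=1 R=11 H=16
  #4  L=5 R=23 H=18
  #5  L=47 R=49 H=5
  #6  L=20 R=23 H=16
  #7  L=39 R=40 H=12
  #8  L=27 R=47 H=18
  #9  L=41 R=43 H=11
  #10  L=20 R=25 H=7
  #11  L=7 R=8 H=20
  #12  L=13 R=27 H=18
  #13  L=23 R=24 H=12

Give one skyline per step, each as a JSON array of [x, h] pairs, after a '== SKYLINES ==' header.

== SKYLINES ==
[[48,17],[50,0]]
[[47,12],[48,17],[50,0]]
[[1,16],[11,0],[47,12],[48,17],[50,0]]
[[1,16],[5,18],[23,0],[47,12],[48,17],[50,0]]
[[1,16],[5,18],[23,0],[47,12],[48,17],[50,0]]
[[1,16],[5,18],[23,0],[47,12],[48,17],[50,0]]
[[1,16],[5,18],[23,0],[39,12],[40,0],[47,12],[48,17],[50,0]]
[[1,16],[5,18],[23,0],[27,18],[47,12],[48,17],[50,0]]
[[1,16],[5,18],[23,0],[27,18],[47,12],[48,17],[50,0]]
[[1,16],[5,18],[23,7],[25,0],[27,18],[47,12],[48,17],[50,0]]
[[1,16],[5,18],[7,20],[8,18],[23,7],[25,0],[27,18],[47,12],[48,17],[50,0]]
[[1,16],[5,18],[7,20],[8,18],[47,12],[48,17],[50,0]]
[[1,16],[5,18],[7,20],[8,18],[47,12],[48,17],[50,0]]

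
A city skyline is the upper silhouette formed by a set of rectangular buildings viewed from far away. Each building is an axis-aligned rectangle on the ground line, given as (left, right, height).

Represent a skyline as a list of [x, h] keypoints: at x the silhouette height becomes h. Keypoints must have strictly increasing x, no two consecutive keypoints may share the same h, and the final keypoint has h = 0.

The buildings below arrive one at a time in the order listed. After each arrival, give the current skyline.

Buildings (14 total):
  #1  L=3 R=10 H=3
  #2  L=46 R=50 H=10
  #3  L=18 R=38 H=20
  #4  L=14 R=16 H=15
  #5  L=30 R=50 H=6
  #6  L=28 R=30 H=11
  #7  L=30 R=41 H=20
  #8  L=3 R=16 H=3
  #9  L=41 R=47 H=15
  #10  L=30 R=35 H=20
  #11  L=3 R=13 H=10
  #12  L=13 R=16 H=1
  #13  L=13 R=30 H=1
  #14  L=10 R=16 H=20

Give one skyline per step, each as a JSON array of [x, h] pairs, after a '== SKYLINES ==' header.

== SKYLINES ==
[[3,3],[10,0]]
[[3,3],[10,0],[46,10],[50,0]]
[[3,3],[10,0],[18,20],[38,0],[46,10],[50,0]]
[[3,3],[10,0],[14,15],[16,0],[18,20],[38,0],[46,10],[50,0]]
[[3,3],[10,0],[14,15],[16,0],[18,20],[38,6],[46,10],[50,0]]
[[3,3],[10,0],[14,15],[16,0],[18,20],[38,6],[46,10],[50,0]]
[[3,3],[10,0],[14,15],[16,0],[18,20],[41,6],[46,10],[50,0]]
[[3,3],[14,15],[16,0],[18,20],[41,6],[46,10],[50,0]]
[[3,3],[14,15],[16,0],[18,20],[41,15],[47,10],[50,0]]
[[3,3],[14,15],[16,0],[18,20],[41,15],[47,10],[50,0]]
[[3,10],[13,3],[14,15],[16,0],[18,20],[41,15],[47,10],[50,0]]
[[3,10],[13,3],[14,15],[16,0],[18,20],[41,15],[47,10],[50,0]]
[[3,10],[13,3],[14,15],[16,1],[18,20],[41,15],[47,10],[50,0]]
[[3,10],[10,20],[16,1],[18,20],[41,15],[47,10],[50,0]]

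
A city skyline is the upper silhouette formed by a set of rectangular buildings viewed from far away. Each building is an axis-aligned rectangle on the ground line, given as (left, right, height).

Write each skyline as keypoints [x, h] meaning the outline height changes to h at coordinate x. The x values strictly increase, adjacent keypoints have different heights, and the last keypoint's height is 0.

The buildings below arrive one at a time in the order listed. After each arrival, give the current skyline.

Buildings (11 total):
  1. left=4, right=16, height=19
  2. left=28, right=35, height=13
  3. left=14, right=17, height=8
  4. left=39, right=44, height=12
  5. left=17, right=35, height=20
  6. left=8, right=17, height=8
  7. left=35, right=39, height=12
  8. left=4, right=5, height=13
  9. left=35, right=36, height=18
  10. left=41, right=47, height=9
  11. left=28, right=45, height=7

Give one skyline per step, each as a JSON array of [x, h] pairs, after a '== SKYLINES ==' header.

== SKYLINES ==
[[4,19],[16,0]]
[[4,19],[16,0],[28,13],[35,0]]
[[4,19],[16,8],[17,0],[28,13],[35,0]]
[[4,19],[16,8],[17,0],[28,13],[35,0],[39,12],[44,0]]
[[4,19],[16,8],[17,20],[35,0],[39,12],[44,0]]
[[4,19],[16,8],[17,20],[35,0],[39,12],[44,0]]
[[4,19],[16,8],[17,20],[35,12],[44,0]]
[[4,19],[16,8],[17,20],[35,12],[44,0]]
[[4,19],[16,8],[17,20],[35,18],[36,12],[44,0]]
[[4,19],[16,8],[17,20],[35,18],[36,12],[44,9],[47,0]]
[[4,19],[16,8],[17,20],[35,18],[36,12],[44,9],[47,0]]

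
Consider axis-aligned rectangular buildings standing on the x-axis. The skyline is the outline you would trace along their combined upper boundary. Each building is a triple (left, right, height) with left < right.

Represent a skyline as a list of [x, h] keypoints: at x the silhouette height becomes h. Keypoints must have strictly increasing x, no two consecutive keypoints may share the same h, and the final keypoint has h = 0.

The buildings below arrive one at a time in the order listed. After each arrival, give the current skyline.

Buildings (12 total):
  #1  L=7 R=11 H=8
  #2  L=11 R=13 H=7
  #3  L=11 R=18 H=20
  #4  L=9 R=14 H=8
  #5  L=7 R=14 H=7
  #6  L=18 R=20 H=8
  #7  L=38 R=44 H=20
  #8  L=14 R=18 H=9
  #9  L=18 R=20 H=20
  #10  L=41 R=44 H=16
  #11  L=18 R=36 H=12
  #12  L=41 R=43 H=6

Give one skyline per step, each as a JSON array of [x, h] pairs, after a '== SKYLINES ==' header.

== SKYLINES ==
[[7,8],[11,0]]
[[7,8],[11,7],[13,0]]
[[7,8],[11,20],[18,0]]
[[7,8],[11,20],[18,0]]
[[7,8],[11,20],[18,0]]
[[7,8],[11,20],[18,8],[20,0]]
[[7,8],[11,20],[18,8],[20,0],[38,20],[44,0]]
[[7,8],[11,20],[18,8],[20,0],[38,20],[44,0]]
[[7,8],[11,20],[20,0],[38,20],[44,0]]
[[7,8],[11,20],[20,0],[38,20],[44,0]]
[[7,8],[11,20],[20,12],[36,0],[38,20],[44,0]]
[[7,8],[11,20],[20,12],[36,0],[38,20],[44,0]]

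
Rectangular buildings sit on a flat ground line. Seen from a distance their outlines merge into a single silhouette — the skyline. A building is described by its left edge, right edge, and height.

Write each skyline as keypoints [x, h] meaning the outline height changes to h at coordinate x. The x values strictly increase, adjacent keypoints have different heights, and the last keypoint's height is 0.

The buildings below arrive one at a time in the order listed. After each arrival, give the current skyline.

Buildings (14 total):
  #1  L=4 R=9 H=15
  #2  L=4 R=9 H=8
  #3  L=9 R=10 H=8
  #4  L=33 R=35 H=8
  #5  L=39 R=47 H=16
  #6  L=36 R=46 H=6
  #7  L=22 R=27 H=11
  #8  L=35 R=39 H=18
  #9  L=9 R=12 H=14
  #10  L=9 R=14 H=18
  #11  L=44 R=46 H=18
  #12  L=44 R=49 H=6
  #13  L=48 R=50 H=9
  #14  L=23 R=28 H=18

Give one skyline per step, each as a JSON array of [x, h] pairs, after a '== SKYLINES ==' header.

== SKYLINES ==
[[4,15],[9,0]]
[[4,15],[9,0]]
[[4,15],[9,8],[10,0]]
[[4,15],[9,8],[10,0],[33,8],[35,0]]
[[4,15],[9,8],[10,0],[33,8],[35,0],[39,16],[47,0]]
[[4,15],[9,8],[10,0],[33,8],[35,0],[36,6],[39,16],[47,0]]
[[4,15],[9,8],[10,0],[22,11],[27,0],[33,8],[35,0],[36,6],[39,16],[47,0]]
[[4,15],[9,8],[10,0],[22,11],[27,0],[33,8],[35,18],[39,16],[47,0]]
[[4,15],[9,14],[12,0],[22,11],[27,0],[33,8],[35,18],[39,16],[47,0]]
[[4,15],[9,18],[14,0],[22,11],[27,0],[33,8],[35,18],[39,16],[47,0]]
[[4,15],[9,18],[14,0],[22,11],[27,0],[33,8],[35,18],[39,16],[44,18],[46,16],[47,0]]
[[4,15],[9,18],[14,0],[22,11],[27,0],[33,8],[35,18],[39,16],[44,18],[46,16],[47,6],[49,0]]
[[4,15],[9,18],[14,0],[22,11],[27,0],[33,8],[35,18],[39,16],[44,18],[46,16],[47,6],[48,9],[50,0]]
[[4,15],[9,18],[14,0],[22,11],[23,18],[28,0],[33,8],[35,18],[39,16],[44,18],[46,16],[47,6],[48,9],[50,0]]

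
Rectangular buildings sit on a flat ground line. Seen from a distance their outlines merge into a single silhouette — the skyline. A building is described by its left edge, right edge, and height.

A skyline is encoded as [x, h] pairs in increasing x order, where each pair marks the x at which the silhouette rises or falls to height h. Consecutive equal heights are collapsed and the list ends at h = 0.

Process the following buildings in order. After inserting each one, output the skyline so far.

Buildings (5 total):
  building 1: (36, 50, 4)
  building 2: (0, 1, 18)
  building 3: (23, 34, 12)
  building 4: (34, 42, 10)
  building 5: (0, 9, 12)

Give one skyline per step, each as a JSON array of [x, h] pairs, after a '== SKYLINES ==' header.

== SKYLINES ==
[[36,4],[50,0]]
[[0,18],[1,0],[36,4],[50,0]]
[[0,18],[1,0],[23,12],[34,0],[36,4],[50,0]]
[[0,18],[1,0],[23,12],[34,10],[42,4],[50,0]]
[[0,18],[1,12],[9,0],[23,12],[34,10],[42,4],[50,0]]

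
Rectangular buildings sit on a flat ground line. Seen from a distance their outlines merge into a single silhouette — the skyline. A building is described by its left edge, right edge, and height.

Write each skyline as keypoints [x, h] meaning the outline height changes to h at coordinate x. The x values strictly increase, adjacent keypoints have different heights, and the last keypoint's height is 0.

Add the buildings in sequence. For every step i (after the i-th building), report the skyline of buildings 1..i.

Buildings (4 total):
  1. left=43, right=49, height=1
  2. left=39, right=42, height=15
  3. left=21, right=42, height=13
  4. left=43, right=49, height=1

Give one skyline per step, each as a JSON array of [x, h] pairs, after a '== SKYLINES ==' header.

== SKYLINES ==
[[43,1],[49,0]]
[[39,15],[42,0],[43,1],[49,0]]
[[21,13],[39,15],[42,0],[43,1],[49,0]]
[[21,13],[39,15],[42,0],[43,1],[49,0]]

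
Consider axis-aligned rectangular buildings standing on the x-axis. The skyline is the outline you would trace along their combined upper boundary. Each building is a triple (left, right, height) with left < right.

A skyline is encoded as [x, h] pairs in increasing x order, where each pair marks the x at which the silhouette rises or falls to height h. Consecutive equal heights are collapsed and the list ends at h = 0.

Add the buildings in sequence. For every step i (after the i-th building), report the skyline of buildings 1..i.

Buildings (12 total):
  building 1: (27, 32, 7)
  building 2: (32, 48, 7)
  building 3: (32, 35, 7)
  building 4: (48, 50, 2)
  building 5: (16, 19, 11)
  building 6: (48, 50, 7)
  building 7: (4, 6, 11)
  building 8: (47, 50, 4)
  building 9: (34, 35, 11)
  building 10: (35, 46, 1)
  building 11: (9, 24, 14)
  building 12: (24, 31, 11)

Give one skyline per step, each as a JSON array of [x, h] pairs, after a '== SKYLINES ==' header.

== SKYLINES ==
[[27,7],[32,0]]
[[27,7],[48,0]]
[[27,7],[48,0]]
[[27,7],[48,2],[50,0]]
[[16,11],[19,0],[27,7],[48,2],[50,0]]
[[16,11],[19,0],[27,7],[50,0]]
[[4,11],[6,0],[16,11],[19,0],[27,7],[50,0]]
[[4,11],[6,0],[16,11],[19,0],[27,7],[50,0]]
[[4,11],[6,0],[16,11],[19,0],[27,7],[34,11],[35,7],[50,0]]
[[4,11],[6,0],[16,11],[19,0],[27,7],[34,11],[35,7],[50,0]]
[[4,11],[6,0],[9,14],[24,0],[27,7],[34,11],[35,7],[50,0]]
[[4,11],[6,0],[9,14],[24,11],[31,7],[34,11],[35,7],[50,0]]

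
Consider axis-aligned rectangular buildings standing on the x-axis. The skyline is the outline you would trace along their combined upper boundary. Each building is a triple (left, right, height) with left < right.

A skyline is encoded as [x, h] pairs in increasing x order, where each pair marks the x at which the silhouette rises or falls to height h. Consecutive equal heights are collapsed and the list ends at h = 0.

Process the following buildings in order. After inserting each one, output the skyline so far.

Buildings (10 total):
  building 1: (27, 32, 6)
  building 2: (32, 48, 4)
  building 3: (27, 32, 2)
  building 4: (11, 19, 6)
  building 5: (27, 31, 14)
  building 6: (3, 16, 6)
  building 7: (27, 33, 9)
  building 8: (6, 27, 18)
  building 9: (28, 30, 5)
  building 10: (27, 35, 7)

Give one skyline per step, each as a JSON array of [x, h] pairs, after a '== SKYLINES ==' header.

== SKYLINES ==
[[27,6],[32,0]]
[[27,6],[32,4],[48,0]]
[[27,6],[32,4],[48,0]]
[[11,6],[19,0],[27,6],[32,4],[48,0]]
[[11,6],[19,0],[27,14],[31,6],[32,4],[48,0]]
[[3,6],[19,0],[27,14],[31,6],[32,4],[48,0]]
[[3,6],[19,0],[27,14],[31,9],[33,4],[48,0]]
[[3,6],[6,18],[27,14],[31,9],[33,4],[48,0]]
[[3,6],[6,18],[27,14],[31,9],[33,4],[48,0]]
[[3,6],[6,18],[27,14],[31,9],[33,7],[35,4],[48,0]]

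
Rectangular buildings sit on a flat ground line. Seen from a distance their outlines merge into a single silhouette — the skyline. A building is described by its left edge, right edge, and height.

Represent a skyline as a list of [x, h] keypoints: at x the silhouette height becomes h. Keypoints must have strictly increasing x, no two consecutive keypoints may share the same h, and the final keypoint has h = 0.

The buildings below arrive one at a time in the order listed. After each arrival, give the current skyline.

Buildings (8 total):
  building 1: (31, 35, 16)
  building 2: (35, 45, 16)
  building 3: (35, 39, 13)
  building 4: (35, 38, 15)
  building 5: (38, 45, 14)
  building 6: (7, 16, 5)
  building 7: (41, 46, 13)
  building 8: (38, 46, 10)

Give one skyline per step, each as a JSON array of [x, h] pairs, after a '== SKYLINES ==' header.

== SKYLINES ==
[[31,16],[35,0]]
[[31,16],[45,0]]
[[31,16],[45,0]]
[[31,16],[45,0]]
[[31,16],[45,0]]
[[7,5],[16,0],[31,16],[45,0]]
[[7,5],[16,0],[31,16],[45,13],[46,0]]
[[7,5],[16,0],[31,16],[45,13],[46,0]]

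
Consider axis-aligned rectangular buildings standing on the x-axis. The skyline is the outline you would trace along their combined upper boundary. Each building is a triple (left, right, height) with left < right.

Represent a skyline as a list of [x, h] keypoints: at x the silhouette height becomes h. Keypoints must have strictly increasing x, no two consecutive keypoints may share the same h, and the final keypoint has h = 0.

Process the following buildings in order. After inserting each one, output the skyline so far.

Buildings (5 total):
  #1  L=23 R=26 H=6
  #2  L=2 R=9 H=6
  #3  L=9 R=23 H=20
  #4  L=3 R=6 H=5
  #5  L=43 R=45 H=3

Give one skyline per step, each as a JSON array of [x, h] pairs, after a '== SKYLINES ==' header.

== SKYLINES ==
[[23,6],[26,0]]
[[2,6],[9,0],[23,6],[26,0]]
[[2,6],[9,20],[23,6],[26,0]]
[[2,6],[9,20],[23,6],[26,0]]
[[2,6],[9,20],[23,6],[26,0],[43,3],[45,0]]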